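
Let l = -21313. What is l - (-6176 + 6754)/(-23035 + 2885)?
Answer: -214728186/10075 ≈ -21313.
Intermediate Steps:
l - (-6176 + 6754)/(-23035 + 2885) = -21313 - (-6176 + 6754)/(-23035 + 2885) = -21313 - 578/(-20150) = -21313 - 578*(-1)/20150 = -21313 - 1*(-289/10075) = -21313 + 289/10075 = -214728186/10075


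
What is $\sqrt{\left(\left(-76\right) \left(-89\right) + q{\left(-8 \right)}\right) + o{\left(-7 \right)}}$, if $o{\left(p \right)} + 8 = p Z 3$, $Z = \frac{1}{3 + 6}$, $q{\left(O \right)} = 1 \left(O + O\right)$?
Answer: $\frac{\sqrt{60639}}{3} \approx 82.083$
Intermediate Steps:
$q{\left(O \right)} = 2 O$ ($q{\left(O \right)} = 1 \cdot 2 O = 2 O$)
$Z = \frac{1}{9} \approx 0.11111$
$o{\left(p \right)} = -8 + \frac{p}{3}$ ($o{\left(p \right)} = -8 + p \frac{1}{9} \cdot 3 = -8 + \frac{p}{9} \cdot 3 = -8 + \frac{p}{3}$)
$\sqrt{\left(\left(-76\right) \left(-89\right) + q{\left(-8 \right)}\right) + o{\left(-7 \right)}} = \sqrt{\left(\left(-76\right) \left(-89\right) + 2 \left(-8\right)\right) + \left(-8 + \frac{1}{3} \left(-7\right)\right)} = \sqrt{\left(6764 - 16\right) - \frac{31}{3}} = \sqrt{6748 - \frac{31}{3}} = \sqrt{\frac{20213}{3}} = \frac{\sqrt{60639}}{3}$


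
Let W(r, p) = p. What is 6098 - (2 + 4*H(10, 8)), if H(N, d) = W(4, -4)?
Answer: 6112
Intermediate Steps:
H(N, d) = -4
6098 - (2 + 4*H(10, 8)) = 6098 - (2 + 4*(-4)) = 6098 - (2 - 16) = 6098 - 1*(-14) = 6098 + 14 = 6112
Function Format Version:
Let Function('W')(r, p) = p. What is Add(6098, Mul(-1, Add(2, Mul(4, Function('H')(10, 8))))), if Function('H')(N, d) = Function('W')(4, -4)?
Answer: 6112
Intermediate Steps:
Function('H')(N, d) = -4
Add(6098, Mul(-1, Add(2, Mul(4, Function('H')(10, 8))))) = Add(6098, Mul(-1, Add(2, Mul(4, -4)))) = Add(6098, Mul(-1, Add(2, -16))) = Add(6098, Mul(-1, -14)) = Add(6098, 14) = 6112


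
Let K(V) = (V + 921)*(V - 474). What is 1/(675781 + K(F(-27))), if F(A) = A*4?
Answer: 1/202615 ≈ 4.9355e-6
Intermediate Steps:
F(A) = 4*A
K(V) = (-474 + V)*(921 + V) (K(V) = (921 + V)*(-474 + V) = (-474 + V)*(921 + V))
1/(675781 + K(F(-27))) = 1/(675781 + (-436554 + (4*(-27))² + 447*(4*(-27)))) = 1/(675781 + (-436554 + (-108)² + 447*(-108))) = 1/(675781 + (-436554 + 11664 - 48276)) = 1/(675781 - 473166) = 1/202615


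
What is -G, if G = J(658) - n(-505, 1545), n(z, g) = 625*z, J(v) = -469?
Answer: -315156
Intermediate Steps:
G = 315156 (G = -469 - 625*(-505) = -469 - 1*(-315625) = -469 + 315625 = 315156)
-G = -1*315156 = -315156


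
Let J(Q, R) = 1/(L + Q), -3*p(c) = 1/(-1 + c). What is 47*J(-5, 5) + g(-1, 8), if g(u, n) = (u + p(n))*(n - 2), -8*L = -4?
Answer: -1054/63 ≈ -16.730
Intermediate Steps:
L = ½ (L = -⅛*(-4) = ½ ≈ 0.50000)
p(c) = -1/(3*(-1 + c))
g(u, n) = (-2 + n)*(u - 1/(-3 + 3*n)) (g(u, n) = (u - 1/(-3 + 3*n))*(n - 2) = (u - 1/(-3 + 3*n))*(-2 + n) = (-2 + n)*(u - 1/(-3 + 3*n)))
J(Q, R) = 1/(½ + Q)
47*J(-5, 5) + g(-1, 8) = 47*(2/(1 + 2*(-5))) + (2 - 1*8 + 3*(-1)*(-1 + 8)*(-2 + 8))/(3*(-1 + 8)) = 47*(2/(1 - 10)) + (⅓)*(2 - 8 + 3*(-1)*7*6)/7 = 47*(2/(-9)) + (⅓)*(⅐)*(2 - 8 - 126) = 47*(2*(-⅑)) + (⅓)*(⅐)*(-132) = 47*(-2/9) - 44/7 = -94/9 - 44/7 = -1054/63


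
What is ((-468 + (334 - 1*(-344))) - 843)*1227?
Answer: -776691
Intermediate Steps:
((-468 + (334 - 1*(-344))) - 843)*1227 = ((-468 + (334 + 344)) - 843)*1227 = ((-468 + 678) - 843)*1227 = (210 - 843)*1227 = -633*1227 = -776691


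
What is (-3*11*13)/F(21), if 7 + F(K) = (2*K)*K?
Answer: -429/875 ≈ -0.49029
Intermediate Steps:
F(K) = -7 + 2*K² (F(K) = -7 + (2*K)*K = -7 + 2*K²)
(-3*11*13)/F(21) = (-3*11*13)/(-7 + 2*21²) = (-33*13)/(-7 + 2*441) = -429/(-7 + 882) = -429/875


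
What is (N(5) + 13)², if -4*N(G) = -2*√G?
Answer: (26 + √5)²/4 ≈ 199.32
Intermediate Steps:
N(G) = √G/2 (N(G) = -(-1)*√G/2 = √G/2)
(N(5) + 13)² = (√5/2 + 13)² = (13 + √5/2)²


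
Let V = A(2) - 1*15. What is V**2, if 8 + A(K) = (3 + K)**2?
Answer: 4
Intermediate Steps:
A(K) = -8 + (3 + K)**2
V = 2 (V = (-8 + (3 + 2)**2) - 1*15 = (-8 + 5**2) - 15 = (-8 + 25) - 15 = 17 - 15 = 2)
V**2 = 2**2 = 4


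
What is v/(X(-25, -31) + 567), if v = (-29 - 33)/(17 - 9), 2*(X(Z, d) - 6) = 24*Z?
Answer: -31/1092 ≈ -0.028388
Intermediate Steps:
X(Z, d) = 6 + 12*Z (X(Z, d) = 6 + (24*Z)/2 = 6 + 12*Z)
v = -31/4 (v = -62/8 = -62*1/8 = -31/4 ≈ -7.7500)
v/(X(-25, -31) + 567) = -31/4/((6 + 12*(-25)) + 567) = -31/4/((6 - 300) + 567) = -31/4/(-294 + 567) = -31/4/273 = (1/273)*(-31/4) = -31/1092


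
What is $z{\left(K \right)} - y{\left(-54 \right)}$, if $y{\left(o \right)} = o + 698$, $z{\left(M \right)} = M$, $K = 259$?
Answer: $-385$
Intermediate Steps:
$y{\left(o \right)} = 698 + o$
$z{\left(K \right)} - y{\left(-54 \right)} = 259 - \left(698 - 54\right) = 259 - 644 = -385$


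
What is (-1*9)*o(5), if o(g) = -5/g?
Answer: 9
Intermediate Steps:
(-1*9)*o(5) = (-1*9)*(-5/5) = -(-45)/5 = -9*(-1) = 9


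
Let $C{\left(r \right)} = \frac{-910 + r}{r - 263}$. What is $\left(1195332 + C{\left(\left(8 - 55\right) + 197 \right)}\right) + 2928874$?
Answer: $\frac{466036038}{113} \approx 4.1242 \cdot 10^{6}$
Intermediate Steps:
$C{\left(r \right)} = \frac{-910 + r}{-263 + r}$
$\left(1195332 + C{\left(\left(8 - 55\right) + 197 \right)}\right) + 2928874 = \left(1195332 + \frac{-910 + \left(\left(8 - 55\right) + 197\right)}{-263 + \left(\left(8 - 55\right) + 197\right)}\right) + 2928874 = \left(1195332 + \frac{-910 + \left(-47 + 197\right)}{-263 + \left(-47 + 197\right)}\right) + 2928874 = \left(1195332 + \frac{-910 + 150}{-263 + 150}\right) + 2928874 = \left(1195332 + \frac{1}{-113} \left(-760\right)\right) + 2928874 = \left(1195332 - - \frac{760}{113}\right) + 2928874 = \left(1195332 + \frac{760}{113}\right) + 2928874 = \frac{135073276}{113} + 2928874 = \frac{466036038}{113}$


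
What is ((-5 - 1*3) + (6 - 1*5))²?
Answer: 49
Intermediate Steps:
((-5 - 1*3) + (6 - 1*5))² = ((-5 - 3) + (6 - 5))² = (-8 + 1)² = (-7)² = 49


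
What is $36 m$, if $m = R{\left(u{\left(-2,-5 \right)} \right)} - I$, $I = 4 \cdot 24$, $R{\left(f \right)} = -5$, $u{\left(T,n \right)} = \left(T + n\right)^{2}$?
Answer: $-3636$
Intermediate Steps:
$I = 96$
$m = -101$ ($m = -5 - 96 = -101$)
$36 m = 36 \left(-101\right) = -3636$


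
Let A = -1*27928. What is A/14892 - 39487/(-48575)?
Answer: -192140549/180844725 ≈ -1.0625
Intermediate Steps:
A = -27928
A/14892 - 39487/(-48575) = -27928/14892 - 39487/(-48575) = -27928*1/14892 - 39487*(-1/48575) = -6982/3723 + 39487/48575 = -192140549/180844725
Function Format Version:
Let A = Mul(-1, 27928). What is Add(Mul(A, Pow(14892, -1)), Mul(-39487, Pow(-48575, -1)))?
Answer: Rational(-192140549, 180844725) ≈ -1.0625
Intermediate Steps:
A = -27928
Add(Mul(A, Pow(14892, -1)), Mul(-39487, Pow(-48575, -1))) = Add(Mul(-27928, Pow(14892, -1)), Mul(-39487, Pow(-48575, -1))) = Add(Mul(-27928, Rational(1, 14892)), Mul(-39487, Rational(-1, 48575))) = Add(Rational(-6982, 3723), Rational(39487, 48575)) = Rational(-192140549, 180844725)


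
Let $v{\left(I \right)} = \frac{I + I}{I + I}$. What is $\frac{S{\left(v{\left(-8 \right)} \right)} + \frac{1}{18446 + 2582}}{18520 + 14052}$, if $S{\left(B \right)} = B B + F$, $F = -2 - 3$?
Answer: $- \frac{84111}{684924016} \approx -0.0001228$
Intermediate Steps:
$F = -5$ ($F = -2 - 3 = -5$)
$v{\left(I \right)} = 1$ ($v{\left(I \right)} = \frac{2 I}{2 I} = 2 I \frac{1}{2 I} = 1$)
$S{\left(B \right)} = -5 + B^{2}$ ($S{\left(B \right)} = B B - 5 = B^{2} - 5 = -5 + B^{2}$)
$\frac{S{\left(v{\left(-8 \right)} \right)} + \frac{1}{18446 + 2582}}{18520 + 14052} = \frac{\left(-5 + 1^{2}\right) + \frac{1}{18446 + 2582}}{18520 + 14052} = \frac{\left(-5 + 1\right) + \frac{1}{21028}}{32572} = \left(-4 + \frac{1}{21028}\right) \frac{1}{32572} = \left(- \frac{84111}{21028}\right) \frac{1}{32572} = - \frac{84111}{684924016}$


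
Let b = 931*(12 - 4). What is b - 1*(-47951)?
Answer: 55399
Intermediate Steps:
b = 7448 (b = 931*8 = 7448)
b - 1*(-47951) = 7448 - 1*(-47951) = 7448 + 47951 = 55399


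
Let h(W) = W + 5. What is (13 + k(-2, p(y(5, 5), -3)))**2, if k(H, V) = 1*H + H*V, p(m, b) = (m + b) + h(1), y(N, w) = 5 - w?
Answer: 25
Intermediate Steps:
h(W) = 5 + W
p(m, b) = 6 + b + m (p(m, b) = (m + b) + (5 + 1) = (b + m) + 6 = 6 + b + m)
k(H, V) = H + H*V
(13 + k(-2, p(y(5, 5), -3)))**2 = (13 - 2*(1 + (6 - 3 + (5 - 1*5))))**2 = (13 - 2*(1 + (6 - 3 + (5 - 5))))**2 = (13 - 2*(1 + (6 - 3 + 0)))**2 = (13 - 2*(1 + 3))**2 = (13 - 2*4)**2 = (13 - 8)**2 = 5**2 = 25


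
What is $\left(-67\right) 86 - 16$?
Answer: $-5778$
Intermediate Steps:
$\left(-67\right) 86 - 16 = -5762 - 16 = -5778$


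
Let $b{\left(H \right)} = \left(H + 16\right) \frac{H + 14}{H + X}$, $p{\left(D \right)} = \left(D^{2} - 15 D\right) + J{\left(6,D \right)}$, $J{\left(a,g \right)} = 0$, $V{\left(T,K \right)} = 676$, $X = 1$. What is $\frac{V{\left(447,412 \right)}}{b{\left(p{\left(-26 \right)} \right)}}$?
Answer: $\frac{180323}{292140} \approx 0.61725$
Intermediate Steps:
$p{\left(D \right)} = D^{2} - 15 D$ ($p{\left(D \right)} = \left(D^{2} - 15 D\right) + 0 = D^{2} - 15 D$)
$b{\left(H \right)} = \frac{\left(14 + H\right) \left(16 + H\right)}{1 + H}$ ($b{\left(H \right)} = \left(H + 16\right) \frac{H + 14}{H + 1} = \left(16 + H\right) \frac{14 + H}{1 + H} = \frac{\left(14 + H\right) \left(16 + H\right)}{1 + H}$)
$\frac{V{\left(447,412 \right)}}{b{\left(p{\left(-26 \right)} \right)}} = \frac{676}{\frac{1}{1 - 26 \left(-15 - 26\right)} \left(224 + \left(- 26 \left(-15 - 26\right)\right)^{2} + 30 \left(- 26 \left(-15 - 26\right)\right)\right)} = \frac{676}{\frac{1}{1 - -1066} \left(224 + \left(\left(-26\right) \left(-41\right)\right)^{2} + 30 \left(\left(-26\right) \left(-41\right)\right)\right)} = \frac{676}{\frac{1}{1 + 1066} \left(224 + 1066^{2} + 30 \cdot 1066\right)} = \frac{676}{\frac{1}{1067} \left(224 + 1136356 + 31980\right)} = \frac{676}{\frac{1}{1067} \cdot 1168560} = \frac{676}{\frac{1168560}{1067}} = 676 \cdot \frac{1067}{1168560} = \frac{180323}{292140}$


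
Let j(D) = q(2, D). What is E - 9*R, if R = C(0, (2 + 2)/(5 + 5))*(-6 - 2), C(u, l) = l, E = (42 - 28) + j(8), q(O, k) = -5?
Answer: 189/5 ≈ 37.800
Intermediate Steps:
j(D) = -5
E = 9 (E = (42 - 28) - 5 = 14 - 5 = 9)
R = -16/5 (R = ((2 + 2)/(5 + 5))*(-6 - 2) = (4/10)*(-8) = (4*(⅒))*(-8) = (⅖)*(-8) = -16/5 ≈ -3.2000)
E - 9*R = 9 - 9*(-16/5) = 9 + 144/5 = 189/5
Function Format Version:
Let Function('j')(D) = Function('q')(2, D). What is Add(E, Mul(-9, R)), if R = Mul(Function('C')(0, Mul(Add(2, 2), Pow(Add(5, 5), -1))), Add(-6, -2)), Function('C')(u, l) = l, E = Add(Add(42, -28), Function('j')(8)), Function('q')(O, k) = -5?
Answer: Rational(189, 5) ≈ 37.800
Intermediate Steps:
Function('j')(D) = -5
E = 9 (E = Add(Add(42, -28), -5) = Add(14, -5) = 9)
R = Rational(-16, 5) (R = Mul(Mul(Add(2, 2), Pow(Add(5, 5), -1)), Add(-6, -2)) = Mul(Mul(4, Pow(10, -1)), -8) = Mul(Mul(4, Rational(1, 10)), -8) = Mul(Rational(2, 5), -8) = Rational(-16, 5) ≈ -3.2000)
Add(E, Mul(-9, R)) = Add(9, Mul(-9, Rational(-16, 5))) = Add(9, Rational(144, 5)) = Rational(189, 5)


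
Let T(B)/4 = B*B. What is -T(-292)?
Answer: -341056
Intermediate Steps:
T(B) = 4*B**2 (T(B) = 4*(B*B) = 4*B**2)
-T(-292) = -4*(-292)**2 = -4*85264 = -1*341056 = -341056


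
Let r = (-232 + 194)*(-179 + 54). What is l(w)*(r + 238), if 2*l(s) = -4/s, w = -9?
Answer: 9976/9 ≈ 1108.4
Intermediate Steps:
l(s) = -2/s (l(s) = (-4/s)/2 = -2/s)
r = 4750 (r = -38*(-125) = 4750)
l(w)*(r + 238) = (-2/(-9))*(4750 + 238) = -2*(-⅑)*4988 = (2/9)*4988 = 9976/9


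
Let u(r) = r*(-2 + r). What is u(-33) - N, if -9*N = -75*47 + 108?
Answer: 2326/3 ≈ 775.33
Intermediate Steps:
N = 1139/3 (N = -(-75*47 + 108)/9 = -(-3525 + 108)/9 = -1/9*(-3417) = 1139/3 ≈ 379.67)
u(-33) - N = -33*(-2 - 33) - 1*1139/3 = -33*(-35) - 1139/3 = 1155 - 1139/3 = 2326/3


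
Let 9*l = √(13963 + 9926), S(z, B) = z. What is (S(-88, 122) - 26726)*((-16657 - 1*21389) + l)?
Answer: 1020165444 - 8938*√23889/3 ≈ 1.0197e+9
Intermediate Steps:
l = √23889/9 (l = √(13963 + 9926)/9 = √23889/9 ≈ 17.173)
(S(-88, 122) - 26726)*((-16657 - 1*21389) + l) = (-88 - 26726)*((-16657 - 1*21389) + √23889/9) = -26814*((-16657 - 21389) + √23889/9) = -26814*(-38046 + √23889/9) = 1020165444 - 8938*√23889/3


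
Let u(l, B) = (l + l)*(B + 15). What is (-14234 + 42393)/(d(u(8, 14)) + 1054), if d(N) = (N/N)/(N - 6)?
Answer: 12896822/482733 ≈ 26.716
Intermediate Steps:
u(l, B) = 2*l*(15 + B) (u(l, B) = (2*l)*(15 + B) = 2*l*(15 + B))
d(N) = 1/(-6 + N)
(-14234 + 42393)/(d(u(8, 14)) + 1054) = (-14234 + 42393)/(1/(-6 + 2*8*(15 + 14)) + 1054) = 28159/(1/(-6 + 2*8*29) + 1054) = 28159/(1/(-6 + 464) + 1054) = 28159/(1/458 + 1054) = 28159/(482733/458) = 28159*(458/482733) = 12896822/482733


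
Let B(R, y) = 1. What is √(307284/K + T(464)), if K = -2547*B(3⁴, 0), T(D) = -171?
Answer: I*√210218343/849 ≈ 17.078*I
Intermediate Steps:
K = -2547 (K = -2547*1 = -2547)
√(307284/K + T(464)) = √(307284/(-2547) - 171) = √(307284*(-1/2547) - 171) = √(-102428/849 - 171) = √(-247607/849) = I*√210218343/849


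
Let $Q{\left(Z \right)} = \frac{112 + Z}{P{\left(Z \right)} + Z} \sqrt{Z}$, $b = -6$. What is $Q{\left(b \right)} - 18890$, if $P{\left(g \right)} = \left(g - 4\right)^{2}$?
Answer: $-18890 + \frac{53 i \sqrt{6}}{47} \approx -18890.0 + 2.7622 i$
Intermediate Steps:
$P{\left(g \right)} = \left(-4 + g\right)^{2}$
$Q{\left(Z \right)} = \frac{\sqrt{Z} \left(112 + Z\right)}{Z + \left(-4 + Z\right)^{2}}$ ($Q{\left(Z \right)} = \frac{112 + Z}{\left(-4 + Z\right)^{2} + Z} \sqrt{Z} = \frac{112 + Z}{Z + \left(-4 + Z\right)^{2}} \sqrt{Z} = \frac{\sqrt{Z} \left(112 + Z\right)}{Z + \left(-4 + Z\right)^{2}}$)
$Q{\left(b \right)} - 18890 = \frac{\sqrt{-6} \left(112 - 6\right)}{-6 + \left(-4 - 6\right)^{2}} - 18890 = i \sqrt{6} \frac{1}{-6 + \left(-10\right)^{2}} \cdot 106 - 18890 = i \sqrt{6} \frac{1}{-6 + 100} \cdot 106 - 18890 = i \sqrt{6} \cdot \frac{1}{94} \cdot 106 - 18890 = \frac{53 i \sqrt{6}}{47} - 18890 = -18890 + \frac{53 i \sqrt{6}}{47}$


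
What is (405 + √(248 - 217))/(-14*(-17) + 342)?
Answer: 81/116 + √31/580 ≈ 0.70788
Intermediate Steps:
(405 + √(248 - 217))/(-14*(-17) + 342) = (405 + √31)/(238 + 342) = (405 + √31)/580 = (405 + √31)*(1/580) = 81/116 + √31/580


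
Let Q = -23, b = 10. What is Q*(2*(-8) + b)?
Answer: 138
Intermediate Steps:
Q*(2*(-8) + b) = -23*(2*(-8) + 10) = -23*(-16 + 10) = -23*(-6) = 138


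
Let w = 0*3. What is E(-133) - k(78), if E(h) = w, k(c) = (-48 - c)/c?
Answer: 21/13 ≈ 1.6154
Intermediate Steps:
k(c) = (-48 - c)/c
w = 0
E(h) = 0
E(-133) - k(78) = 0 - (-48 - 1*78)/78 = 0 - (-48 - 78)/78 = 0 - (-126)/78 = 0 - 1*(-21/13) = 0 + 21/13 = 21/13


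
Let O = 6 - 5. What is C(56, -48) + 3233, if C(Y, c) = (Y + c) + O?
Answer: 3242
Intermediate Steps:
O = 1
C(Y, c) = 1 + Y + c (C(Y, c) = (Y + c) + 1 = 1 + Y + c)
C(56, -48) + 3233 = (1 + 56 - 48) + 3233 = 9 + 3233 = 3242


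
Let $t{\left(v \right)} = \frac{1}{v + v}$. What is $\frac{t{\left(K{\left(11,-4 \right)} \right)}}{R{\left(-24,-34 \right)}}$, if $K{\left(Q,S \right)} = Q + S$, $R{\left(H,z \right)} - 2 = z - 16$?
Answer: $- \frac{1}{672} \approx -0.0014881$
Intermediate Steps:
$R{\left(H,z \right)} = -14 + z$ ($R{\left(H,z \right)} = 2 + \left(z - 16\right) = 2 + \left(-16 + z\right) = -14 + z$)
$t{\left(v \right)} = \frac{1}{2 v}$
$\frac{t{\left(K{\left(11,-4 \right)} \right)}}{R{\left(-24,-34 \right)}} = \frac{\frac{1}{2} \frac{1}{11 - 4}}{-14 - 34} = \frac{\frac{1}{2} \cdot \frac{1}{7}}{-48} = \frac{1}{2} \cdot \frac{1}{7} \left(- \frac{1}{48}\right) = \frac{1}{14} \left(- \frac{1}{48}\right) = - \frac{1}{672}$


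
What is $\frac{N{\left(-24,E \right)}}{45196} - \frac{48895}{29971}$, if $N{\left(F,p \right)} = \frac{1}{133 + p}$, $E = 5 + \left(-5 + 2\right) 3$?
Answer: $- \frac{6629574563}{4063707948} \approx -1.6314$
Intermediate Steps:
$E = -4$ ($E = 5 - 9 = -4$)
$\frac{N{\left(-24,E \right)}}{45196} - \frac{48895}{29971} = \frac{1}{\left(133 - 4\right) 45196} - \frac{48895}{29971} = \frac{1}{129} \cdot \frac{1}{45196} - \frac{48895}{29971} = \frac{1}{5830284} - \frac{48895}{29971} = - \frac{6629574563}{4063707948}$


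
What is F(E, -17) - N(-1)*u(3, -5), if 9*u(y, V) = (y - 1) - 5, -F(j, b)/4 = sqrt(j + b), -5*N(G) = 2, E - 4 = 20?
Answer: -2/15 - 4*sqrt(7) ≈ -10.716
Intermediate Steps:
E = 24 (E = 4 + 20 = 24)
N(G) = -2/5 (N(G) = -1/5*2 = -2/5)
F(j, b) = -4*sqrt(b + j) (F(j, b) = -4*sqrt(j + b) = -4*sqrt(b + j))
u(y, V) = -2/3 + y/9 (u(y, V) = ((y - 1) - 5)/9 = ((-1 + y) - 5)/9 = (-6 + y)/9 = -2/3 + y/9)
F(E, -17) - N(-1)*u(3, -5) = -4*sqrt(-17 + 24) - (-2)*(-2/3 + (1/9)*3)/5 = -4*sqrt(7) - (-2)*(-2/3 + 1/3)/5 = -4*sqrt(7) - (-2)*(-1)/(5*3) = -4*sqrt(7) - 1*2/15 = -4*sqrt(7) - 2/15 = -2/15 - 4*sqrt(7)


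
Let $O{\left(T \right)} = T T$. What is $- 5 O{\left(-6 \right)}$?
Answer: $-180$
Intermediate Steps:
$O{\left(T \right)} = T^{2}$
$- 5 O{\left(-6 \right)} = - 5 \left(-6\right)^{2} = \left(-5\right) 36 = -180$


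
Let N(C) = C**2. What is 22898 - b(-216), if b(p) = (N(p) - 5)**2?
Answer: -2176292903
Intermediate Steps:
b(p) = (-5 + p**2)**2 (b(p) = (p**2 - 5)**2 = (-5 + p**2)**2)
22898 - b(-216) = 22898 - (-5 + (-216)**2)**2 = 22898 - (-5 + 46656)**2 = 22898 - 1*46651**2 = 22898 - 1*2176315801 = 22898 - 2176315801 = -2176292903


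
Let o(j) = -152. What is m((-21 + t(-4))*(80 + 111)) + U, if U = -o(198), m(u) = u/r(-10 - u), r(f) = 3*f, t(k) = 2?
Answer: 1646635/10857 ≈ 151.67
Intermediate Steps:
m(u) = u/(-30 - 3*u) (m(u) = u/((3*(-10 - u))) = u/(-30 - 3*u))
U = 152 (U = -1*(-152) = 152)
m((-21 + t(-4))*(80 + 111)) + U = -(-21 + 2)*(80 + 111)/(30 + 3*((-21 + 2)*(80 + 111))) + 152 = -(-19*191)/(30 + 3*(-19*191)) + 152 = -1*(-3629)/(30 + 3*(-3629)) + 152 = -1*(-3629)/(30 - 10887) + 152 = -1*(-3629)/(-10857) + 152 = -1*(-3629)*(-1/10857) + 152 = -3629/10857 + 152 = 1646635/10857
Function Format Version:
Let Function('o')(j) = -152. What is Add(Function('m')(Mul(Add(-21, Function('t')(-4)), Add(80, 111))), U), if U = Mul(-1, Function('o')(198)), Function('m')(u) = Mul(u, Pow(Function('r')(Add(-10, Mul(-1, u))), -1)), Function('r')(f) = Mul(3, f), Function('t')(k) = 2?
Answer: Rational(1646635, 10857) ≈ 151.67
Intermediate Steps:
Function('m')(u) = Mul(u, Pow(Add(-30, Mul(-3, u)), -1)) (Function('m')(u) = Mul(u, Pow(Mul(3, Add(-10, Mul(-1, u))), -1)) = Mul(u, Pow(Add(-30, Mul(-3, u)), -1)))
U = 152 (U = Mul(-1, -152) = 152)
Add(Function('m')(Mul(Add(-21, Function('t')(-4)), Add(80, 111))), U) = Add(Mul(-1, Mul(Add(-21, 2), Add(80, 111)), Pow(Add(30, Mul(3, Mul(Add(-21, 2), Add(80, 111)))), -1)), 152) = Add(Mul(-1, Mul(-19, 191), Pow(Add(30, Mul(3, Mul(-19, 191))), -1)), 152) = Add(Mul(-1, -3629, Pow(Add(30, Mul(3, -3629)), -1)), 152) = Add(Mul(-1, -3629, Pow(Add(30, -10887), -1)), 152) = Add(Mul(-1, -3629, Pow(-10857, -1)), 152) = Add(Mul(-1, -3629, Rational(-1, 10857)), 152) = Add(Rational(-3629, 10857), 152) = Rational(1646635, 10857)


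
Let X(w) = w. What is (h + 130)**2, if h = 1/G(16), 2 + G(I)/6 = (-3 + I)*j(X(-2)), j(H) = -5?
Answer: 2731003081/161604 ≈ 16899.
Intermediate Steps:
G(I) = 78 - 30*I (G(I) = -12 + 6*((-3 + I)*(-5)) = -12 + 6*(15 - 5*I) = -12 + (90 - 30*I) = 78 - 30*I)
h = -1/402 (h = 1/(78 - 30*16) = 1/(78 - 480) = 1/(-402) = -1/402 ≈ -0.0024876)
(h + 130)**2 = (-1/402 + 130)**2 = (52259/402)**2 = 2731003081/161604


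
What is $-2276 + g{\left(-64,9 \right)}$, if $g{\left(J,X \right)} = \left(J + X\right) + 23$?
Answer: $-2308$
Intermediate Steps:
$g{\left(J,X \right)} = 23 + J + X$
$-2276 + g{\left(-64,9 \right)} = -2276 + \left(23 - 64 + 9\right) = -2276 - 32 = -2308$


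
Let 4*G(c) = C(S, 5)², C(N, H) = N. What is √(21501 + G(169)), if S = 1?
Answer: √86005/2 ≈ 146.63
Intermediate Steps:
G(c) = ¼ (G(c) = (¼)*1² = (¼)*1 = ¼)
√(21501 + G(169)) = √(21501 + ¼) = √(86005/4) = √86005/2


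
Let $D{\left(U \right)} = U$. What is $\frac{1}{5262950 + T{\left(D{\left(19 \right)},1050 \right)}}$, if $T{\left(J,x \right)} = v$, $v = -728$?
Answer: $\frac{1}{5262222} \approx 1.9003 \cdot 10^{-7}$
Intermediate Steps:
$T{\left(J,x \right)} = -728$
$\frac{1}{5262950 + T{\left(D{\left(19 \right)},1050 \right)}} = \frac{1}{5262950 - 728} = \frac{1}{5262222}$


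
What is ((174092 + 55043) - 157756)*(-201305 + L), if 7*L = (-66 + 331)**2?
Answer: -13652865270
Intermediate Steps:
L = 70225/7 (L = (-66 + 331)**2/7 = (1/7)*265**2 = (1/7)*70225 = 70225/7 ≈ 10032.)
((174092 + 55043) - 157756)*(-201305 + L) = ((174092 + 55043) - 157756)*(-201305 + 70225/7) = (229135 - 157756)*(-1338910/7) = 71379*(-1338910/7) = -13652865270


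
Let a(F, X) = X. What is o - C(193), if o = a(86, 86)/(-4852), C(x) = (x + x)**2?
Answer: -361464339/2426 ≈ -1.4900e+5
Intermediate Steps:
C(x) = 4*x**2 (C(x) = (2*x)**2 = 4*x**2)
o = -43/2426 (o = 86/(-4852) = 86*(-1/4852) = -43/2426 ≈ -0.017725)
o - C(193) = -43/2426 - 4*193**2 = -43/2426 - 4*37249 = -43/2426 - 1*148996 = -43/2426 - 148996 = -361464339/2426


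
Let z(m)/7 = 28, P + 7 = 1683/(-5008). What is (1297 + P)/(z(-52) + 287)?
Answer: 2152879/806288 ≈ 2.6701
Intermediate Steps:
P = -36739/5008 (P = -7 + 1683/(-5008) = -7 + 1683*(-1/5008) = -7 - 1683/5008 = -36739/5008 ≈ -7.3361)
z(m) = 196 (z(m) = 7*28 = 196)
(1297 + P)/(z(-52) + 287) = (1297 - 36739/5008)/(196 + 287) = (6458637/5008)/483 = (6458637/5008)*(1/483) = 2152879/806288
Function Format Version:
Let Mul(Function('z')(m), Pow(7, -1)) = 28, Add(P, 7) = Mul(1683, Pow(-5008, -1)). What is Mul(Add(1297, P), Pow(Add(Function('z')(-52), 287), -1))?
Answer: Rational(2152879, 806288) ≈ 2.6701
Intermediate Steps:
P = Rational(-36739, 5008) (P = Add(-7, Mul(1683, Pow(-5008, -1))) = Add(-7, Mul(1683, Rational(-1, 5008))) = Add(-7, Rational(-1683, 5008)) = Rational(-36739, 5008) ≈ -7.3361)
Function('z')(m) = 196 (Function('z')(m) = Mul(7, 28) = 196)
Mul(Add(1297, P), Pow(Add(Function('z')(-52), 287), -1)) = Mul(Add(1297, Rational(-36739, 5008)), Pow(Add(196, 287), -1)) = Mul(Rational(6458637, 5008), Pow(483, -1)) = Mul(Rational(6458637, 5008), Rational(1, 483)) = Rational(2152879, 806288)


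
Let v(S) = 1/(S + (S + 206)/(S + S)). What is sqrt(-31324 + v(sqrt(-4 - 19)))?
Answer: sqrt(2)*sqrt((-2505920 - 15661*I*sqrt(23))/(160 + I*sqrt(23))) ≈ 0.00016921 + 176.99*I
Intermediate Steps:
v(S) = 1/(S + (206 + S)/(2*S)) (v(S) = 1/(S + (206 + S)/((2*S))) = 1/(S + (206 + S)*(1/(2*S))) = 1/(S + (206 + S)/(2*S)))
sqrt(-31324 + v(sqrt(-4 - 19))) = sqrt(-31324 + 2*sqrt(-4 - 19)/(206 + sqrt(-4 - 19) + 2*(sqrt(-4 - 19))**2)) = sqrt(-31324 + 2*sqrt(-23)/(206 + sqrt(-23) + 2*(sqrt(-23))**2)) = sqrt(-31324 + 2*(I*sqrt(23))/(206 + I*sqrt(23) + 2*(I*sqrt(23))**2)) = sqrt(-31324 + 2*(I*sqrt(23))/(206 + I*sqrt(23) + 2*(-23))) = sqrt(-31324 + 2*(I*sqrt(23))/(206 + I*sqrt(23) - 46)) = sqrt(-31324 + 2*(I*sqrt(23))/(160 + I*sqrt(23))) = sqrt(-31324 + 2*I*sqrt(23)/(160 + I*sqrt(23)))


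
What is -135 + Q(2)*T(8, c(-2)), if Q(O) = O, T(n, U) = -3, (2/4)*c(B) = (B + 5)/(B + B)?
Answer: -141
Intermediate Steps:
c(B) = (5 + B)/B (c(B) = 2*((B + 5)/(B + B)) = 2*((5 + B)/((2*B))) = 2*((5 + B)*(1/(2*B))) = 2*((5 + B)/(2*B)) = (5 + B)/B)
-135 + Q(2)*T(8, c(-2)) = -135 + 2*(-3) = -135 - 6 = -141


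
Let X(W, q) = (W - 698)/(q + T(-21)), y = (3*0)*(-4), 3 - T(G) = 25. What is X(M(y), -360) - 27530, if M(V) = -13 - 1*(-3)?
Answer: -5257876/191 ≈ -27528.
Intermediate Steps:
T(G) = -22 (T(G) = 3 - 1*25 = 3 - 25 = -22)
y = 0 (y = 0*(-4) = 0)
M(V) = -10 (M(V) = -13 + 3 = -10)
X(W, q) = (-698 + W)/(-22 + q) (X(W, q) = (W - 698)/(q - 22) = (-698 + W)/(-22 + q))
X(M(y), -360) - 27530 = (-698 - 10)/(-22 - 360) - 27530 = -708/(-382) - 27530 = -1/382*(-708) - 27530 = 354/191 - 27530 = -5257876/191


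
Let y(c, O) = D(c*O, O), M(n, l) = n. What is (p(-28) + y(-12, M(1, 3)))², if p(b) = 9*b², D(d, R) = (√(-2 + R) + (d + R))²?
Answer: 51494492 - 315744*I ≈ 5.1494e+7 - 3.1574e+5*I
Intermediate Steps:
D(d, R) = (R + d + √(-2 + R))² (D(d, R) = (√(-2 + R) + (R + d))² = (R + d + √(-2 + R))²)
y(c, O) = (O + √(-2 + O) + O*c)² (y(c, O) = (O + c*O + √(-2 + O))² = (O + O*c + √(-2 + O))² = (O + √(-2 + O) + O*c)²)
(p(-28) + y(-12, M(1, 3)))² = (9*(-28)² + (1 + √(-2 + 1) + 1*(-12))²)² = (9*784 + (1 + √(-1) - 12)²)² = (7056 + (1 + I - 12)²)² = (7056 + (-11 + I)²)²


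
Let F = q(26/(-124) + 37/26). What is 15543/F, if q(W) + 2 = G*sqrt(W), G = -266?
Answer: 6263829/17299036 - 2067219*sqrt(197067)/17299036 ≈ -52.686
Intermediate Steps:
q(W) = -2 - 266*sqrt(W)
F = -2 - 266*sqrt(197067)/403 (F = -2 - 266*sqrt(26/(-124) + 37/26) = -2 - 266*sqrt(26*(-1/124) + 37*(1/26)) = -2 - 266*sqrt(-13/62 + 37/26) = -2 - 266*sqrt(197067)/403 ≈ -295.01)
15543/F = 15543/(-2 - 266*sqrt(197067)/403)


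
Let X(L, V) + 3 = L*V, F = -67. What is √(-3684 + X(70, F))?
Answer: I*√8377 ≈ 91.526*I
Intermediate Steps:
X(L, V) = -3 + L*V
√(-3684 + X(70, F)) = √(-3684 + (-3 + 70*(-67))) = √(-3684 + (-3 - 4690)) = √(-3684 - 4693) = √(-8377) = I*√8377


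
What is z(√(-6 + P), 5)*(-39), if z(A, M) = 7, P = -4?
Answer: -273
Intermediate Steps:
z(√(-6 + P), 5)*(-39) = 7*(-39) = -273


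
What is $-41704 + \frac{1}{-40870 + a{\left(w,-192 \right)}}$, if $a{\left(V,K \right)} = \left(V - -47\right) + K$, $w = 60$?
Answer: $- \frac{1707987321}{40955} \approx -41704.0$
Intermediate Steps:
$a{\left(V,K \right)} = 47 + K + V$ ($a{\left(V,K \right)} = \left(V + 47\right) + K = \left(47 + V\right) + K = 47 + K + V$)
$-41704 + \frac{1}{-40870 + a{\left(w,-192 \right)}} = -41704 + \frac{1}{-40870 + \left(47 - 192 + 60\right)} = -41704 + \frac{1}{-40870 - 85} = -41704 + \frac{1}{-40955} = -41704 - \frac{1}{40955} = - \frac{1707987321}{40955}$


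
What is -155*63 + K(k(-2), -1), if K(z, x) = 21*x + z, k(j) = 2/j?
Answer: -9787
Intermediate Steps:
K(z, x) = z + 21*x
-155*63 + K(k(-2), -1) = -155*63 + (2/(-2) + 21*(-1)) = -9765 + (2*(-½) - 21) = -9765 + (-1 - 21) = -9765 - 22 = -9787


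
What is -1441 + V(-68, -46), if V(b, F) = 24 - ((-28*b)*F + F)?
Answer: 86213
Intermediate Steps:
V(b, F) = 24 - F + 28*F*b (V(b, F) = 24 - (-28*F*b + F) = 24 - (F - 28*F*b) = 24 + (-F + 28*F*b) = 24 - F + 28*F*b)
-1441 + V(-68, -46) = -1441 + (24 - 1*(-46) + 28*(-46)*(-68)) = -1441 + (24 + 46 + 87584) = -1441 + 87654 = 86213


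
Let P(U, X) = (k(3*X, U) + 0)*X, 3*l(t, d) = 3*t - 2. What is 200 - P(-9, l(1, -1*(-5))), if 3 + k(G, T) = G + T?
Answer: 611/3 ≈ 203.67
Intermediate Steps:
k(G, T) = -3 + G + T (k(G, T) = -3 + (G + T) = -3 + G + T)
l(t, d) = -⅔ + t (l(t, d) = (3*t - 2)/3 = (-2 + 3*t)/3 = -⅔ + t)
P(U, X) = X*(-3 + U + 3*X) (P(U, X) = ((-3 + 3*X + U) + 0)*X = ((-3 + U + 3*X) + 0)*X = (-3 + U + 3*X)*X = X*(-3 + U + 3*X))
200 - P(-9, l(1, -1*(-5))) = 200 - (-⅔ + 1)*(-3 - 9 + 3*(-⅔ + 1)) = 200 - (-3 - 9 + 3*(⅓))/3 = 200 - (-3 - 9 + 1)/3 = 200 - (-11)/3 = 200 - 1*(-11/3) = 200 + 11/3 = 611/3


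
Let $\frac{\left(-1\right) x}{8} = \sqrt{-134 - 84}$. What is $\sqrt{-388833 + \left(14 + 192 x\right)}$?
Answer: $\sqrt{-388819 - 1536 i \sqrt{218}} \approx 18.177 - 623.82 i$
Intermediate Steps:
$x = - 8 i \sqrt{218}$ ($x = - 8 \sqrt{-134 - 84} = - 8 \sqrt{-218} = - 8 i \sqrt{218} \approx - 118.12 i$)
$\sqrt{-388833 + \left(14 + 192 x\right)} = \sqrt{-388833 + \left(14 + 192 \left(- 8 i \sqrt{218}\right)\right)} = \sqrt{-388833 + \left(14 - 1536 i \sqrt{218}\right)} = \sqrt{-388819 - 1536 i \sqrt{218}}$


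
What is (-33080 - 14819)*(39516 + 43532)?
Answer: -3977916152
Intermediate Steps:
(-33080 - 14819)*(39516 + 43532) = -47899*83048 = -3977916152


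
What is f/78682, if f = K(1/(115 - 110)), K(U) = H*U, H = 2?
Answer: 1/196705 ≈ 5.0838e-6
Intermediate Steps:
K(U) = 2*U
f = ⅖ (f = 2/(115 - 110) = 2/5 = 2*(⅕) = ⅖ ≈ 0.40000)
f/78682 = (⅖)/78682 = (⅖)*(1/78682) = 1/196705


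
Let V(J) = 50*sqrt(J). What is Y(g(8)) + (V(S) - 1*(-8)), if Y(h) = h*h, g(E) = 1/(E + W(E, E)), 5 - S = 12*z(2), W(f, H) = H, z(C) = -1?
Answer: 2049/256 + 50*sqrt(17) ≈ 214.16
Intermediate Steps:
S = 17 (S = 5 - 12*(-1) = 5 - 1*(-12) = 5 + 12 = 17)
g(E) = 1/(2*E) (g(E) = 1/(E + E) = 1/(2*E))
Y(h) = h**2
Y(g(8)) + (V(S) - 1*(-8)) = ((1/2)/8)**2 + (50*sqrt(17) - 1*(-8)) = ((1/2)*(1/8))**2 + (50*sqrt(17) + 8) = (1/16)**2 + (8 + 50*sqrt(17)) = 1/256 + (8 + 50*sqrt(17)) = 2049/256 + 50*sqrt(17)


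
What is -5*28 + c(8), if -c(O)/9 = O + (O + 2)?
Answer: -302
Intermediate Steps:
c(O) = -18 - 18*O (c(O) = -9*(O + (O + 2)) = -9*(O + (2 + O)) = -9*(2 + 2*O) = -18 - 18*O)
-5*28 + c(8) = -5*28 + (-18 - 18*8) = -140 + (-18 - 144) = -140 - 162 = -302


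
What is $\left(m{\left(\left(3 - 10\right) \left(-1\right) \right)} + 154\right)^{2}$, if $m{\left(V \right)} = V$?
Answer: $25921$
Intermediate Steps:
$\left(m{\left(\left(3 - 10\right) \left(-1\right) \right)} + 154\right)^{2} = \left(\left(3 - 10\right) \left(-1\right) + 154\right)^{2} = \left(\left(-7\right) \left(-1\right) + 154\right)^{2} = \left(7 + 154\right)^{2} = 161^{2} = 25921$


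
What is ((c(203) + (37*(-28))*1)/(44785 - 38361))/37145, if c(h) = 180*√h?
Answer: -259/59654870 + 9*√203/11930974 ≈ 6.4060e-6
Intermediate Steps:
((c(203) + (37*(-28))*1)/(44785 - 38361))/37145 = ((180*√203 + (37*(-28))*1)/(44785 - 38361))/37145 = ((180*√203 - 1036*1)/6424)*(1/37145) = ((180*√203 - 1036)*(1/6424))*(1/37145) = ((-1036 + 180*√203)*(1/6424))*(1/37145) = (-259/1606 + 45*√203/1606)*(1/37145) = -259/59654870 + 9*√203/11930974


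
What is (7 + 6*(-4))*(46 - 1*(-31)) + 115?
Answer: -1194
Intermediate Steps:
(7 + 6*(-4))*(46 - 1*(-31)) + 115 = (7 - 24)*(46 + 31) + 115 = -17*77 + 115 = -1309 + 115 = -1194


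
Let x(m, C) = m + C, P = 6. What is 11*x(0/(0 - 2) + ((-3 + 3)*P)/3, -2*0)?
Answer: 0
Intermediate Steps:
x(m, C) = C + m
11*x(0/(0 - 2) + ((-3 + 3)*P)/3, -2*0) = 11*(-2*0 + (0/(0 - 2) + ((-3 + 3)*6)/3)) = 11*(0 + (0/(-2) + (0*6)*(⅓))) = 11*(0 + (0*(-½) + 0*(⅓))) = 11*(0 + (0 + 0)) = 11*(0 + 0) = 11*0 = 0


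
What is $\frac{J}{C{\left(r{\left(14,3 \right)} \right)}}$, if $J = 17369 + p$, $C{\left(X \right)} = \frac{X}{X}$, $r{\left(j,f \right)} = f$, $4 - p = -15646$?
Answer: $33019$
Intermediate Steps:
$p = 15650$ ($p = 4 - -15646 = 4 + 15646 = 15650$)
$C{\left(X \right)} = 1$
$J = 33019$ ($J = 17369 + 15650 = 33019$)
$\frac{J}{C{\left(r{\left(14,3 \right)} \right)}} = \frac{33019}{1} = 33019 \cdot 1 = 33019$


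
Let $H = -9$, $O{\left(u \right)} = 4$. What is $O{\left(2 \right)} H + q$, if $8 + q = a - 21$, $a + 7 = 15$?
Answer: $-57$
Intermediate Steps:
$a = 8$ ($a = -7 + 15 = 8$)
$q = -21$ ($q = -8 + \left(8 - 21\right) = -8 - 13 = -21$)
$O{\left(2 \right)} H + q = 4 \left(-9\right) - 21 = -36 - 21 = -57$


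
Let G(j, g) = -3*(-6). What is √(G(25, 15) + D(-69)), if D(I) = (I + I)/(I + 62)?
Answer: 2*√462/7 ≈ 6.1412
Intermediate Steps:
D(I) = 2*I/(62 + I) (D(I) = (2*I)/(62 + I) = 2*I/(62 + I))
G(j, g) = 18
√(G(25, 15) + D(-69)) = √(18 + 2*(-69)/(62 - 69)) = √(18 + 2*(-69)/(-7)) = √(18 + 2*(-69)*(-⅐)) = √(18 + 138/7) = √(264/7) = 2*√462/7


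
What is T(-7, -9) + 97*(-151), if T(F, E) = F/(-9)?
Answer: -131816/9 ≈ -14646.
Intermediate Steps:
T(F, E) = -F/9 (T(F, E) = F*(-⅑) = -F/9)
T(-7, -9) + 97*(-151) = -⅑*(-7) + 97*(-151) = 7/9 - 14647 = -131816/9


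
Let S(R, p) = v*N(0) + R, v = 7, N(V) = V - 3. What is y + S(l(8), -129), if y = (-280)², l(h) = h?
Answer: 78387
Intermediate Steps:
N(V) = -3 + V
S(R, p) = -21 + R (S(R, p) = 7*(-3 + 0) + R = 7*(-3) + R = -21 + R)
y = 78400
y + S(l(8), -129) = 78400 + (-21 + 8) = 78400 - 13 = 78387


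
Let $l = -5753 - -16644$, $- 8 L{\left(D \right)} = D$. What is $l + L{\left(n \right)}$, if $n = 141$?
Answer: $\frac{86987}{8} \approx 10873.0$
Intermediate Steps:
$L{\left(D \right)} = - \frac{D}{8}$
$l = 10891$ ($l = -5753 + 16644 = 10891$)
$l + L{\left(n \right)} = 10891 - \frac{141}{8} = \frac{86987}{8}$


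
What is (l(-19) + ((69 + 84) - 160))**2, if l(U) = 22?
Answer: 225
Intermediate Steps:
(l(-19) + ((69 + 84) - 160))**2 = (22 + ((69 + 84) - 160))**2 = (22 + (153 - 160))**2 = (22 - 7)**2 = 15**2 = 225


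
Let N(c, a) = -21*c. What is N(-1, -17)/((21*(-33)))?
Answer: -1/33 ≈ -0.030303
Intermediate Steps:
N(-1, -17)/((21*(-33))) = (-21*(-1))/((21*(-33))) = 21/(-693) = 21*(-1/693) = -1/33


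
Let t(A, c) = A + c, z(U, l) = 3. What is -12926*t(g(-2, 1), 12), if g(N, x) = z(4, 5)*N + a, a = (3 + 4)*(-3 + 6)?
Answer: -349002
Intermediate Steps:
a = 21 (a = 7*3 = 21)
g(N, x) = 21 + 3*N (g(N, x) = 3*N + 21 = 21 + 3*N)
-12926*t(g(-2, 1), 12) = -12926*((21 + 3*(-2)) + 12) = -12926*((21 - 6) + 12) = -12926*(15 + 12) = -12926*27 = -349002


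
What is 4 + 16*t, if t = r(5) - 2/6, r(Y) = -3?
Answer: -148/3 ≈ -49.333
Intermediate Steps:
t = -10/3 (t = -3 - 2/6 = -3 - 2*⅙ = -3 - ⅓ = -10/3 ≈ -3.3333)
4 + 16*t = 4 + 16*(-10/3) = 4 - 160/3 = -148/3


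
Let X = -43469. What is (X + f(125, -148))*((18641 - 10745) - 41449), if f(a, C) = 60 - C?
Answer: 1451536333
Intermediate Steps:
(X + f(125, -148))*((18641 - 10745) - 41449) = (-43469 + (60 - 1*(-148)))*((18641 - 10745) - 41449) = (-43469 + (60 + 148))*(7896 - 41449) = (-43469 + 208)*(-33553) = -43261*(-33553) = 1451536333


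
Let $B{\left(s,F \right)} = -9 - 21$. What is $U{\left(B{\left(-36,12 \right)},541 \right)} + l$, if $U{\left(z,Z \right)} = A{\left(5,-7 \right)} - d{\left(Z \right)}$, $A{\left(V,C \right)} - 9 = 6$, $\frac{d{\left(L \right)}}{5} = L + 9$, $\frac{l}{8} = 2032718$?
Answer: $16259009$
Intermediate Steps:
$B{\left(s,F \right)} = -30$
$l = 16261744$ ($l = 8 \cdot 2032718 = 16261744$)
$d{\left(L \right)} = 45 + 5 L$ ($d{\left(L \right)} = 5 \left(L + 9\right) = 5 \left(9 + L\right) = 45 + 5 L$)
$A{\left(V,C \right)} = 15$ ($A{\left(V,C \right)} = 9 + 6 = 15$)
$U{\left(z,Z \right)} = -30 - 5 Z$ ($U{\left(z,Z \right)} = 15 - \left(45 + 5 Z\right) = -30 - 5 Z$)
$U{\left(B{\left(-36,12 \right)},541 \right)} + l = \left(-30 - 2705\right) + 16261744 = -2735 + 16261744 = 16259009$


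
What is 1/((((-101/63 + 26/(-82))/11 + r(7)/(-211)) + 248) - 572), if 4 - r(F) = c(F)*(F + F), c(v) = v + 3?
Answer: -5995143/1939608724 ≈ -0.0030909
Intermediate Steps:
c(v) = 3 + v
r(F) = 4 - 2*F*(3 + F) (r(F) = 4 - (3 + F)*(F + F) = 4 - (3 + F)*2*F = 4 - 2*F*(3 + F))
1/((((-101/63 + 26/(-82))/11 + r(7)/(-211)) + 248) - 572) = 1/((((-101/63 + 26/(-82))/11 + (4 - 2*7*(3 + 7))/(-211)) + 248) - 572) = 1/((((-101*1/63 + 26*(-1/82))*(1/11) + (4 - 2*7*10)*(-1/211)) + 248) - 572) = 1/((((-101/63 - 13/41)*(1/11) + (4 - 140)*(-1/211)) + 248) - 572) = 1/(((-4960/2583*1/11 - 136*(-1/211)) + 248) - 572) = 1/(((-4960/28413 + 136/211) + 248) - 572) = 1/((2817608/5995143 + 248) - 572) = 1/(1489613072/5995143 - 572) = 1/(-1939608724/5995143) = -5995143/1939608724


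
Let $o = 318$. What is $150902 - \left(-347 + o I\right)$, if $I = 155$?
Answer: $101959$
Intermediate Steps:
$150902 - \left(-347 + o I\right) = 150902 - \left(-347 + 318 \cdot 155\right) = 150902 - \left(-347 + 49290\right) = 150902 - 48943 = 101959$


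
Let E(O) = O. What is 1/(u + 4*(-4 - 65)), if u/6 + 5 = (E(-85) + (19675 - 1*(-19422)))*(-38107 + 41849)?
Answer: 1/875897118 ≈ 1.1417e-9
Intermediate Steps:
u = 875897394 (u = -30 + 6*((-85 + (19675 - 1*(-19422)))*(-38107 + 41849)) = -30 + 6*((-85 + (19675 + 19422))*3742) = -30 + 6*((-85 + 39097)*3742) = -30 + 6*(39012*3742) = -30 + 6*145982904 = -30 + 875897424 = 875897394)
1/(u + 4*(-4 - 65)) = 1/(875897394 + 4*(-4 - 65)) = 1/(875897394 + 4*(-69)) = 1/(875897394 - 276) = 1/875897118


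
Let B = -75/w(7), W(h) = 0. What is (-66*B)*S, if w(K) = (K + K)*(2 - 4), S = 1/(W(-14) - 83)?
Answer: 2475/1162 ≈ 2.1299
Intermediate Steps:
S = -1/83 (S = 1/(0 - 83) = 1/(-83) = -1/83 ≈ -0.012048)
w(K) = -4*K (w(K) = (2*K)*(-2) = -4*K)
B = 75/28 (B = -75/((-4*7)) = -75/(-28) = -75*(-1/28) = 75/28 ≈ 2.6786)
(-66*B)*S = -66*75/28*(-1/83) = -2475/14*(-1/83) = 2475/1162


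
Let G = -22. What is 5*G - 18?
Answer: -128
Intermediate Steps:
5*G - 18 = 5*(-22) - 18 = -110 - 18 = -128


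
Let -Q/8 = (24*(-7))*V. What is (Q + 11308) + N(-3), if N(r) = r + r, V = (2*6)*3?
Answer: 59686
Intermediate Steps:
V = 36 (V = 12*3 = 36)
N(r) = 2*r
Q = 48384 (Q = -8*24*(-7)*36 = -(-1344)*36 = -8*(-6048) = 48384)
(Q + 11308) + N(-3) = (48384 + 11308) + 2*(-3) = 59692 - 6 = 59686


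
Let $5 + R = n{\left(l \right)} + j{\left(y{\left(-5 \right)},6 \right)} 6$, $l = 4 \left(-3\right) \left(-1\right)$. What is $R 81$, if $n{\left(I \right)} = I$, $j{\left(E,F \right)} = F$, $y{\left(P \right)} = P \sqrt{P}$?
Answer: $3483$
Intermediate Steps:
$y{\left(P \right)} = P^{\frac{3}{2}}$
$l = 12$ ($l = \left(-12\right) \left(-1\right) = 12$)
$R = 43$ ($R = -5 + \left(12 + 6 \cdot 6\right) = -5 + \left(12 + 36\right) = -5 + 48 = 43$)
$R 81 = 43 \cdot 81 = 3483$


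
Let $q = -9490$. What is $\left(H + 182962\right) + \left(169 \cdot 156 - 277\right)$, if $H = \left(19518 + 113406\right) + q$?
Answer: $332483$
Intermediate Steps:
$H = 123434$ ($H = \left(19518 + 113406\right) - 9490 = 132924 - 9490 = 123434$)
$\left(H + 182962\right) + \left(169 \cdot 156 - 277\right) = \left(123434 + 182962\right) + \left(169 \cdot 156 - 277\right) = 306396 + \left(26364 - 277\right) = 306396 + 26087 = 332483$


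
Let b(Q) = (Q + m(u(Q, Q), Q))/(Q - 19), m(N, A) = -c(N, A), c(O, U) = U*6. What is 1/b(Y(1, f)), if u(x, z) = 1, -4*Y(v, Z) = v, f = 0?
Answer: -77/5 ≈ -15.400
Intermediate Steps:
Y(v, Z) = -v/4
c(O, U) = 6*U
m(N, A) = -6*A
b(Q) = -5*Q/(-19 + Q) (b(Q) = (Q - 6*Q)/(Q - 19) = (-5*Q)/(-19 + Q) = -5*Q/(-19 + Q))
1/b(Y(1, f)) = 1/(-5*(-1/4*1)/(-19 - 1/4*1)) = 1/(-5*(-1/4)/(-19 - 1/4)) = 1/(-5*(-1/4)/(-77/4)) = 1/(-5*(-1/4)*(-4/77)) = 1/(-5/77) = -77/5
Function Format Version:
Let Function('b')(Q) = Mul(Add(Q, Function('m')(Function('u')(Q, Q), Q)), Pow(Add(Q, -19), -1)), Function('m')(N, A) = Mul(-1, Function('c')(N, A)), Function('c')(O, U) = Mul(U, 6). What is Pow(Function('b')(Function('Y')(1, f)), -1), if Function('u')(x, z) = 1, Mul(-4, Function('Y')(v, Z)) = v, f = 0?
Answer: Rational(-77, 5) ≈ -15.400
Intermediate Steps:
Function('Y')(v, Z) = Mul(Rational(-1, 4), v)
Function('c')(O, U) = Mul(6, U)
Function('m')(N, A) = Mul(-6, A) (Function('m')(N, A) = Mul(-1, Mul(6, A)) = Mul(-6, A))
Function('b')(Q) = Mul(-5, Q, Pow(Add(-19, Q), -1)) (Function('b')(Q) = Mul(Add(Q, Mul(-6, Q)), Pow(Add(Q, -19), -1)) = Mul(Mul(-5, Q), Pow(Add(-19, Q), -1)) = Mul(-5, Q, Pow(Add(-19, Q), -1)))
Pow(Function('b')(Function('Y')(1, f)), -1) = Pow(Mul(-5, Mul(Rational(-1, 4), 1), Pow(Add(-19, Mul(Rational(-1, 4), 1)), -1)), -1) = Pow(Mul(-5, Rational(-1, 4), Pow(Add(-19, Rational(-1, 4)), -1)), -1) = Pow(Mul(-5, Rational(-1, 4), Pow(Rational(-77, 4), -1)), -1) = Pow(Mul(-5, Rational(-1, 4), Rational(-4, 77)), -1) = Pow(Rational(-5, 77), -1) = Rational(-77, 5)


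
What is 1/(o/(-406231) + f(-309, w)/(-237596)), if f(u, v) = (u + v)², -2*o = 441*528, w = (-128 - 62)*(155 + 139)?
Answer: -13788408668/183087642407841 ≈ -7.5310e-5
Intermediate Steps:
w = -55860 (w = -190*294 = -55860)
o = -116424 (o = -441*528/2 = -½*232848 = -116424)
1/(o/(-406231) + f(-309, w)/(-237596)) = 1/(-116424/(-406231) + (-309 - 55860)²/(-237596)) = 1/(-116424*(-1/406231) + (-56169)²*(-1/237596)) = 1/(16632/58033 + 3154956561*(-1/237596)) = 1/(16632/58033 - 3154956561/237596) = 1/(-183087642407841/13788408668) = -13788408668/183087642407841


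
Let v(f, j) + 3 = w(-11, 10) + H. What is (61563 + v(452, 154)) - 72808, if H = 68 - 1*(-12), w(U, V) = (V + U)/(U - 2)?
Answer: -145183/13 ≈ -11168.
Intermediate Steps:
w(U, V) = (U + V)/(-2 + U)
H = 80 (H = 68 + 12 = 80)
v(f, j) = 1002/13 (v(f, j) = -3 + ((-11 + 10)/(-2 - 11) + 80) = -3 + (-1/(-13) + 80) = -3 + (-1/13*(-1) + 80) = -3 + (1/13 + 80) = -3 + 1041/13 = 1002/13)
(61563 + v(452, 154)) - 72808 = (61563 + 1002/13) - 72808 = 801321/13 - 72808 = -145183/13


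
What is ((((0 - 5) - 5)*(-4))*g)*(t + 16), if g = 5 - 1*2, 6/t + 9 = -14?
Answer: 43440/23 ≈ 1888.7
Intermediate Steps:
t = -6/23 (t = 6/(-9 - 14) = 6/(-23) = 6*(-1/23) = -6/23 ≈ -0.26087)
g = 3 (g = 5 - 2 = 3)
((((0 - 5) - 5)*(-4))*g)*(t + 16) = ((((0 - 5) - 5)*(-4))*3)*(-6/23 + 16) = (((-5 - 5)*(-4))*3)*(362/23) = (-10*(-4)*3)*(362/23) = (40*3)*(362/23) = 120*(362/23) = 43440/23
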